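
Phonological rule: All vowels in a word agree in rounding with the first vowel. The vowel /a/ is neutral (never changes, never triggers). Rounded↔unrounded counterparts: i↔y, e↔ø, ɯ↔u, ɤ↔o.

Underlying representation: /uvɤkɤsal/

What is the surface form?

/ɤ/ harmonizes with /u/ ([+round]) → [o]
/ɤ/ harmonizes with /u/ ([+round]) → [o]

[uvokosal]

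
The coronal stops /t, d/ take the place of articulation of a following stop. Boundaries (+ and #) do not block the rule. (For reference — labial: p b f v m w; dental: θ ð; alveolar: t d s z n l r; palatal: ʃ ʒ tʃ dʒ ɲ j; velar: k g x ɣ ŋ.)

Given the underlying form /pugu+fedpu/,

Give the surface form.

[pugu+febpu]

/d/ before /p/ (labial) → [b]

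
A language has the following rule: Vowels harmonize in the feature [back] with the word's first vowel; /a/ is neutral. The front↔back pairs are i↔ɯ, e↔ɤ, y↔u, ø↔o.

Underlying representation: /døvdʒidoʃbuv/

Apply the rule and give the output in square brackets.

/o/ harmonizes with /ø/ ([-back]) → [ø]
/u/ harmonizes with /ø/ ([-back]) → [y]

[døvdʒidøʃbyv]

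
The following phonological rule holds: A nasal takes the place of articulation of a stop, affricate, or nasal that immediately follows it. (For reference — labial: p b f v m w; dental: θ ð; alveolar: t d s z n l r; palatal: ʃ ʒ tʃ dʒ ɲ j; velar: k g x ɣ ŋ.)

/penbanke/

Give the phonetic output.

/n/ before /b/ (labial) → [m]
/n/ before /k/ (velar) → [ŋ]

[pembaŋke]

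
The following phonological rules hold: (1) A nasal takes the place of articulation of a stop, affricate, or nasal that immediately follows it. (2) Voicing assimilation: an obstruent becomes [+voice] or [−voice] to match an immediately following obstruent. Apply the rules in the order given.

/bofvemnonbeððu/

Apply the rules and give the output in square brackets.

Rule 1: /m/ before /n/ (alveolar) → [n]
Rule 1: /n/ before /b/ (labial) → [m]
After rule 1: bofvennombeððu
Rule 2: /f/ before /v/ (voiced) → [v]

[bovvennombeððu]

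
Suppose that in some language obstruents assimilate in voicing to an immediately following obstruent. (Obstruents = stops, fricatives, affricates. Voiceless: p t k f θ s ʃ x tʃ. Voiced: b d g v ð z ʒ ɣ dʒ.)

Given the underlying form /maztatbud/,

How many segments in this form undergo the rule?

2

/z/ before /t/ (voiceless) → [s]
/t/ before /b/ (voiced) → [d]
2 segments change.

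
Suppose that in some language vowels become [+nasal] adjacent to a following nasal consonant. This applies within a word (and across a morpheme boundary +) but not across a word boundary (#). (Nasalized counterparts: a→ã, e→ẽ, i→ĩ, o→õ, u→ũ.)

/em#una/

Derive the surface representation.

/e/ before nasal /m/ → [ẽ]
/u/ before nasal /n/ → [ũ]

[ẽm#ũna]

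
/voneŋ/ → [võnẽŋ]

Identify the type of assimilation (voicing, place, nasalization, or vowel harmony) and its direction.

/o/→[õ] /e/→[ẽ].
Each target copies a feature from the following segment, so the direction is regressive.

nasalization, regressive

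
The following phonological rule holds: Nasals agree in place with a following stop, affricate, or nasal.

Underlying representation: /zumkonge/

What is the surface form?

[zuŋkoŋge]

/m/ before /k/ (velar) → [ŋ]
/n/ before /g/ (velar) → [ŋ]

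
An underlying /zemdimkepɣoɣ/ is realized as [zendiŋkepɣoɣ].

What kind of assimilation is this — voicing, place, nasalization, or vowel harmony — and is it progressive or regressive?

place assimilation, regressive

/m/→[n] /m/→[ŋ].
Each target copies a feature from the following segment, so the direction is regressive.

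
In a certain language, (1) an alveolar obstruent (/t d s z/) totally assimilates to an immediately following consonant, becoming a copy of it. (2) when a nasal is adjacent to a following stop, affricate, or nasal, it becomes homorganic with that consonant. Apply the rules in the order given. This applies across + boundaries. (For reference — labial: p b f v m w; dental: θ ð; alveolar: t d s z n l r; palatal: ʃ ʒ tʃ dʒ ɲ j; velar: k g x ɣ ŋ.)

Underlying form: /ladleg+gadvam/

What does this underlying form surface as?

[lalleg+gavvam]

Rule 1: /d/ before /l/ → [l] (total assimilation)
Rule 1: /d/ before /v/ → [v] (total assimilation)
After rule 1: lalleg+gavvam
Rule 2: no segment meets the rule's conditions; no change.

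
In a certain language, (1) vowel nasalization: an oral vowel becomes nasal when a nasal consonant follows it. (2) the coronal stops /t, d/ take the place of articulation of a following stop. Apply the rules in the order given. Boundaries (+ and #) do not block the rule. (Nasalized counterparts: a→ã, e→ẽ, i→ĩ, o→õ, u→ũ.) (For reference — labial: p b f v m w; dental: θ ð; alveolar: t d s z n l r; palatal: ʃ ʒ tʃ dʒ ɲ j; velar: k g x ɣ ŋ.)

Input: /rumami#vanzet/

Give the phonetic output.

[rũmãmi#vãnzet]

Rule 1: /u/ before nasal /m/ → [ũ]
Rule 1: /a/ before nasal /m/ → [ã]
Rule 1: /a/ before nasal /n/ → [ã]
After rule 1: rũmãmi#vãnzet
Rule 2: no segment meets the rule's conditions; no change.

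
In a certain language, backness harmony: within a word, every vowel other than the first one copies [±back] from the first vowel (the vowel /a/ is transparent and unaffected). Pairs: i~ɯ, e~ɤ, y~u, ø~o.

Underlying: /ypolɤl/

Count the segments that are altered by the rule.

2

/o/ harmonizes with /y/ ([-back]) → [ø]
/ɤ/ harmonizes with /y/ ([-back]) → [e]
2 segments change.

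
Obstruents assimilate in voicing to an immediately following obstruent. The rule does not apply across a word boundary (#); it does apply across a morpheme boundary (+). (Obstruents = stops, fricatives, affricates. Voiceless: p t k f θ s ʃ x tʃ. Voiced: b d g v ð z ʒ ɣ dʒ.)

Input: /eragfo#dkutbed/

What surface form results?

/g/ before /f/ (voiceless) → [k]
/d/ before /k/ (voiceless) → [t]
/t/ before /b/ (voiced) → [d]

[erakfo#tkudbed]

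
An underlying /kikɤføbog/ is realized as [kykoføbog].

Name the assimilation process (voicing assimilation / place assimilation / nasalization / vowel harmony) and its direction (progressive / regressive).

vowel harmony, regressive

/i/→[y] /ɤ/→[o].
Vowels agree with the last vowel, so the harmony is regressive.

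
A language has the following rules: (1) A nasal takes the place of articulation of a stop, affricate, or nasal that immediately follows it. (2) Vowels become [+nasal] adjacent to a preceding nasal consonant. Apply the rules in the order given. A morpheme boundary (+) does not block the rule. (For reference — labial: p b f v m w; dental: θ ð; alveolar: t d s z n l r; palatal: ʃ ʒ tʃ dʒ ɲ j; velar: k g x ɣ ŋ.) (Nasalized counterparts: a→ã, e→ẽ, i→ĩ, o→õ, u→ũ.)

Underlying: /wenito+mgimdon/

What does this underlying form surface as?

[wenĩto+ŋgindon]

Rule 1: /m/ before /g/ (velar) → [ŋ]
Rule 1: /m/ before /d/ (alveolar) → [n]
After rule 1: wenito+ŋgindon
Rule 2: /i/ after nasal /n/ → [ĩ]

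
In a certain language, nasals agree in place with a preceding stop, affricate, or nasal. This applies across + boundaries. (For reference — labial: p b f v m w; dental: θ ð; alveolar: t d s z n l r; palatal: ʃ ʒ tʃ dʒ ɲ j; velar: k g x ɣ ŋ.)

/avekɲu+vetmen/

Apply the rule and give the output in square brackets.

/ɲ/ after /k/ (velar) → [ŋ]
/m/ after /t/ (alveolar) → [n]

[avekŋu+vetnen]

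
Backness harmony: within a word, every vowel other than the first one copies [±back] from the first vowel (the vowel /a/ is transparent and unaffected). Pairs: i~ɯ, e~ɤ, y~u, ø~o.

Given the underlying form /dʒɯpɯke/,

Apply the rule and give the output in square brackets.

[dʒɯpɯkɤ]

/e/ harmonizes with /ɯ/ ([+back]) → [ɤ]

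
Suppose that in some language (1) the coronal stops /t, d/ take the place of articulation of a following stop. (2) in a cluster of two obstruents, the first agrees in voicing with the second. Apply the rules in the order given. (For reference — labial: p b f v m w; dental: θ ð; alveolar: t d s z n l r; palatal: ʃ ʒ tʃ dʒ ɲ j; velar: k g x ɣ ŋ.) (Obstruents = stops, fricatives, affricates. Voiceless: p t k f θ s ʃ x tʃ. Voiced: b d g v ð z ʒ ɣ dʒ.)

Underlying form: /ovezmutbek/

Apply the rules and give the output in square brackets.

[ovezmubbek]

Rule 1: /t/ before /b/ (labial) → [p]
After rule 1: ovezmupbek
Rule 2: /p/ before /b/ (voiced) → [b]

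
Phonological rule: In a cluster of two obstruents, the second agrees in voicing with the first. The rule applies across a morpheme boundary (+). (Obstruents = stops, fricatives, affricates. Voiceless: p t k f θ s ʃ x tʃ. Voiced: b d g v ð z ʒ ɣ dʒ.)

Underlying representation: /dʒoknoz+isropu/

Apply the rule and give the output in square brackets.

no segment meets the rule's conditions; no change.

[dʒoknoz+isropu]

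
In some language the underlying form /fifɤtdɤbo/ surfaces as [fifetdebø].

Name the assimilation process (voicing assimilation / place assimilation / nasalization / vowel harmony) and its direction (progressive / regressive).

vowel harmony, progressive

/ɤ/→[e] /ɤ/→[e] /o/→[ø].
Vowels agree with the first vowel, so the harmony is progressive.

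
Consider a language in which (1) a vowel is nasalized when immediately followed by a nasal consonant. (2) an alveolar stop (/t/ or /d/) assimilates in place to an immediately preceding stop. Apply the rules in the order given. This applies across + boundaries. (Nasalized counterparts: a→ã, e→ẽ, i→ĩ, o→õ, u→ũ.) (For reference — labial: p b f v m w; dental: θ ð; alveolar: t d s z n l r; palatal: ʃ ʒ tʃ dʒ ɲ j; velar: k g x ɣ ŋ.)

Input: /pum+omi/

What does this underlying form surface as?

[pũm+õmi]

Rule 1: /u/ before nasal /m/ → [ũ]
Rule 1: /o/ before nasal /m/ → [õ]
After rule 1: pũm+õmi
Rule 2: no segment meets the rule's conditions; no change.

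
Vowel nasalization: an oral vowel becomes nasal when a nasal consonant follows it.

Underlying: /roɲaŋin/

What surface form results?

/o/ before nasal /ɲ/ → [õ]
/a/ before nasal /ŋ/ → [ã]
/i/ before nasal /n/ → [ĩ]

[rõɲãŋĩn]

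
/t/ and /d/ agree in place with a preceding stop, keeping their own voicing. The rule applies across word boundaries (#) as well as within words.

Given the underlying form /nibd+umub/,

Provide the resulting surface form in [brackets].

/d/ after /b/ (labial) → [b]

[nibb+umub]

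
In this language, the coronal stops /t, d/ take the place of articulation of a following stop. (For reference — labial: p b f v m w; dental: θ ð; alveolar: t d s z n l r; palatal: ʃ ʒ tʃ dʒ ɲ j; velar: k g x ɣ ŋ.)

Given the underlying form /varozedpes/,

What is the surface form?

/d/ before /p/ (labial) → [b]

[varozebpes]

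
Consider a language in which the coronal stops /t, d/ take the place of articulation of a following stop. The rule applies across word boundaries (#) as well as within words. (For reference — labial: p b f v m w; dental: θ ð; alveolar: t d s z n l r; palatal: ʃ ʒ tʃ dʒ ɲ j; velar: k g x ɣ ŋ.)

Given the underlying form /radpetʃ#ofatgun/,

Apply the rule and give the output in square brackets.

[rabpetʃ#ofakgun]

/d/ before /p/ (labial) → [b]
/t/ before /g/ (velar) → [k]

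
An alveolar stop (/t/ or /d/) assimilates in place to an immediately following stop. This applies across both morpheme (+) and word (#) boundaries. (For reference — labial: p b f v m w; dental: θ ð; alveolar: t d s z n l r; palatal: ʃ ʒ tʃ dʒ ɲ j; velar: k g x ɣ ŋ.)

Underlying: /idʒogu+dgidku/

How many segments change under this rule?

2

/d/ before /g/ (velar) → [g]
/d/ before /k/ (velar) → [g]
2 segments change.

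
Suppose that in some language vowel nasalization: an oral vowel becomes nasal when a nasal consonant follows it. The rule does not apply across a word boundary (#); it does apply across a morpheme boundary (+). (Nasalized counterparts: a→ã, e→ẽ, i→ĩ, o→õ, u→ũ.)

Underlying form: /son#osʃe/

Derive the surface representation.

[sõn#osʃe]

/o/ before nasal /n/ → [õ]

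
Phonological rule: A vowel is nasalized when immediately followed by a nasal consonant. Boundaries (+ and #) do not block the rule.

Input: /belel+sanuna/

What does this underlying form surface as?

[belel+sãnũna]

/a/ before nasal /n/ → [ã]
/u/ before nasal /n/ → [ũ]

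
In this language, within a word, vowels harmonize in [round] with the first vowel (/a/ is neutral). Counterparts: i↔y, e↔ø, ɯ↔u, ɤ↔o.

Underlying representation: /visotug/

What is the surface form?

[visɤtɯg]

/o/ harmonizes with /i/ ([-round]) → [ɤ]
/u/ harmonizes with /i/ ([-round]) → [ɯ]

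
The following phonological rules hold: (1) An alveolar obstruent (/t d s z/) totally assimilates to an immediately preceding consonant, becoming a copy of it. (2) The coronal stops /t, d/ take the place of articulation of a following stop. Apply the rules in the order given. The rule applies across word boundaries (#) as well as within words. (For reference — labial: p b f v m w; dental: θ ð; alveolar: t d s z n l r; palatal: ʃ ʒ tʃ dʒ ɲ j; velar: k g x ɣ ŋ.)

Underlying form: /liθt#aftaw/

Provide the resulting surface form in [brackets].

[liθθ#affaw]

Rule 1: /t/ after /θ/ → [θ] (total assimilation)
Rule 1: /t/ after /f/ → [f] (total assimilation)
After rule 1: liθθ#affaw
Rule 2: no segment meets the rule's conditions; no change.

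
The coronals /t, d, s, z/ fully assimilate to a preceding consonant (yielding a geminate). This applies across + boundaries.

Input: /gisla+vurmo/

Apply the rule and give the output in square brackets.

no segment meets the rule's conditions; no change.

[gisla+vurmo]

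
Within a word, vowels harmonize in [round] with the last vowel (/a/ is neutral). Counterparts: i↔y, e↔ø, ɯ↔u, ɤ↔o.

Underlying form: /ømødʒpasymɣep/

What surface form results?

[emedʒpasimɣep]

/ø/ harmonizes with /e/ ([-round]) → [e]
/ø/ harmonizes with /e/ ([-round]) → [e]
/y/ harmonizes with /e/ ([-round]) → [i]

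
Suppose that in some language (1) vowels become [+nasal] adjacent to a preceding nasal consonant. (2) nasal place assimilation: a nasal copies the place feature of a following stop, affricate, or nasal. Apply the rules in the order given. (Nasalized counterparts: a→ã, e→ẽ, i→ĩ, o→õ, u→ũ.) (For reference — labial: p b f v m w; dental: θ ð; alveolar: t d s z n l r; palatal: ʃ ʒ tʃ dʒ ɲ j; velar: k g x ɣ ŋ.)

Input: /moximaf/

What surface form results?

[mõximãf]

Rule 1: /o/ after nasal /m/ → [õ]
Rule 1: /a/ after nasal /m/ → [ã]
After rule 1: mõximãf
Rule 2: no segment meets the rule's conditions; no change.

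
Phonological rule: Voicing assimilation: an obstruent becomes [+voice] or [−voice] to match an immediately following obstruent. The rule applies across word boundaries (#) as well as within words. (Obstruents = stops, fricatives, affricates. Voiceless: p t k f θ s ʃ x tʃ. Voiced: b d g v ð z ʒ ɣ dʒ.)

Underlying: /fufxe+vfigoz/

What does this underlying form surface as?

/v/ before /f/ (voiceless) → [f]

[fufxe+ffigoz]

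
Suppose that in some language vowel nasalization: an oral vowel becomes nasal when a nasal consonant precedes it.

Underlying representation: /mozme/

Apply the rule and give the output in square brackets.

/o/ after nasal /m/ → [õ]
/e/ after nasal /m/ → [ẽ]

[mõzmẽ]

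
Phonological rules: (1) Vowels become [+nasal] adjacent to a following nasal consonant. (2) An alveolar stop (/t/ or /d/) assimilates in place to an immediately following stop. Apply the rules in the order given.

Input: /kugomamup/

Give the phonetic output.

[kugõmãmup]

Rule 1: /o/ before nasal /m/ → [õ]
Rule 1: /a/ before nasal /m/ → [ã]
After rule 1: kugõmãmup
Rule 2: no segment meets the rule's conditions; no change.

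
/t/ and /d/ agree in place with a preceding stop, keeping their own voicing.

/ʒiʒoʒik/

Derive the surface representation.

[ʒiʒoʒik]

no segment meets the rule's conditions; no change.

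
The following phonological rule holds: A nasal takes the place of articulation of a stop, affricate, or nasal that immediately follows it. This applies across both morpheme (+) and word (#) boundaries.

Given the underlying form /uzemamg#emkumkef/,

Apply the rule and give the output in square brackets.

[uzemaŋg#eŋkuŋkef]

/m/ before /g/ (velar) → [ŋ]
/m/ before /k/ (velar) → [ŋ]
/m/ before /k/ (velar) → [ŋ]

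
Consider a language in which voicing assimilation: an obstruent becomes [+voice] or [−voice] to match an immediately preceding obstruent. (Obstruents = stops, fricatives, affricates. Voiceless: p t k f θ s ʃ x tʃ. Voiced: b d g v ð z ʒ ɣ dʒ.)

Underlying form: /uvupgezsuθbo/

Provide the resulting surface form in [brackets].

/g/ after /p/ (voiceless) → [k]
/s/ after /z/ (voiced) → [z]
/b/ after /θ/ (voiceless) → [p]

[uvupkezzuθpo]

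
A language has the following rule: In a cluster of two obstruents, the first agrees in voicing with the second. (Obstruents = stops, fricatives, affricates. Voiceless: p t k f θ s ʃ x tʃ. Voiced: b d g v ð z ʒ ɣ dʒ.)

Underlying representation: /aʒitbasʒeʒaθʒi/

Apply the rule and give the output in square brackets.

[aʒidbazʒeʒaðʒi]

/t/ before /b/ (voiced) → [d]
/s/ before /ʒ/ (voiced) → [z]
/θ/ before /ʒ/ (voiced) → [ð]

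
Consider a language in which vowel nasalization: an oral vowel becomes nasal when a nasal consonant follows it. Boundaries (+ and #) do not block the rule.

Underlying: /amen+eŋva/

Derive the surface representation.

[ãmẽn+ẽŋva]

/a/ before nasal /m/ → [ã]
/e/ before nasal /n/ → [ẽ]
/e/ before nasal /ŋ/ → [ẽ]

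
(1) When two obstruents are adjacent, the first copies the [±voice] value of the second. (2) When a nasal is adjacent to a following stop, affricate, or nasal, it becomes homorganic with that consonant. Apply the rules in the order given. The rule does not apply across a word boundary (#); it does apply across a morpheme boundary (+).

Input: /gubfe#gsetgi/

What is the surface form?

Rule 1: /b/ before /f/ (voiceless) → [p]
Rule 1: /g/ before /s/ (voiceless) → [k]
Rule 1: /t/ before /g/ (voiced) → [d]
After rule 1: gupfe#ksedgi
Rule 2: no segment meets the rule's conditions; no change.

[gupfe#ksedgi]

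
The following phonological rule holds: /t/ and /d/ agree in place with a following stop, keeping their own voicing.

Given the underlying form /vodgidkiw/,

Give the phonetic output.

/d/ before /g/ (velar) → [g]
/d/ before /k/ (velar) → [g]

[voggigkiw]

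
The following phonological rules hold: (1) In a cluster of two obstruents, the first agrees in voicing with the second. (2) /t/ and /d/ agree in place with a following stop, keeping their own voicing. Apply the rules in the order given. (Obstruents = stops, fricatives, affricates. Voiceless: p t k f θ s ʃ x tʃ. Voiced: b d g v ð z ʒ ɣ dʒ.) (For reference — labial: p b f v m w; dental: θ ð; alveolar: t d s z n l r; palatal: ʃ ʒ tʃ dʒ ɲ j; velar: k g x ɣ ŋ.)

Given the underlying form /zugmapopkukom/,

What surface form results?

[zugmapopkukom]

Rule 1: no segment meets the rule's conditions; no change.
After rule 1: zugmapopkukom
Rule 2: no segment meets the rule's conditions; no change.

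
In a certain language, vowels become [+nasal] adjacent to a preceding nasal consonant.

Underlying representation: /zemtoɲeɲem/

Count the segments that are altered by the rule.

2

/e/ after nasal /ɲ/ → [ẽ]
/e/ after nasal /ɲ/ → [ẽ]
2 segments change.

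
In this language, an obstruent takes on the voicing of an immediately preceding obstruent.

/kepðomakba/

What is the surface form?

/ð/ after /p/ (voiceless) → [θ]
/b/ after /k/ (voiceless) → [p]

[kepθomakpa]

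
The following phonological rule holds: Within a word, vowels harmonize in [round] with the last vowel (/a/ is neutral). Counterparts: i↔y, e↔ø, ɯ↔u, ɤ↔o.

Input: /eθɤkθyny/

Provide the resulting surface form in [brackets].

[øθokθyny]

/e/ harmonizes with /y/ ([+round]) → [ø]
/ɤ/ harmonizes with /y/ ([+round]) → [o]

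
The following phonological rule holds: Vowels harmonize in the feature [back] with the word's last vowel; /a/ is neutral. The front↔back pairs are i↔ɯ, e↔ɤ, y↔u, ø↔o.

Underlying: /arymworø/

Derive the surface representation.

/o/ harmonizes with /ø/ ([-back]) → [ø]

[arymwørø]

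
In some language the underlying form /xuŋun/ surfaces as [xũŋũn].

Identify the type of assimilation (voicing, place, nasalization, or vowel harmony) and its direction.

nasalization, regressive

/u/→[ũ] /u/→[ũ].
Each target copies a feature from the following segment, so the direction is regressive.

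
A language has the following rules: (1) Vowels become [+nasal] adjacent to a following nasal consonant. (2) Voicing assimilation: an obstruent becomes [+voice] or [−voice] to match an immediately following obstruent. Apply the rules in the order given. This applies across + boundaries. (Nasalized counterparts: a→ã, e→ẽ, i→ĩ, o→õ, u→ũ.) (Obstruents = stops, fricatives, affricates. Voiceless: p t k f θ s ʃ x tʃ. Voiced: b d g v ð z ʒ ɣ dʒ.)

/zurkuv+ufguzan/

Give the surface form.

[zurkuv+uvguzãn]

Rule 1: /a/ before nasal /n/ → [ã]
After rule 1: zurkuv+ufguzãn
Rule 2: /f/ before /g/ (voiced) → [v]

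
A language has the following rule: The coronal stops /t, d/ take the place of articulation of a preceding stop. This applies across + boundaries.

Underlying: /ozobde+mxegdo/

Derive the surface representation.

/d/ after /b/ (labial) → [b]
/d/ after /g/ (velar) → [g]

[ozobbe+mxeggo]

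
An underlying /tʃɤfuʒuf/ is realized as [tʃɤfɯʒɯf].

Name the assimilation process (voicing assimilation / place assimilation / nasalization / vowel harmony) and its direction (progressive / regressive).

/u/→[ɯ] /u/→[ɯ].
Vowels agree with the first vowel, so the harmony is progressive.

vowel harmony, progressive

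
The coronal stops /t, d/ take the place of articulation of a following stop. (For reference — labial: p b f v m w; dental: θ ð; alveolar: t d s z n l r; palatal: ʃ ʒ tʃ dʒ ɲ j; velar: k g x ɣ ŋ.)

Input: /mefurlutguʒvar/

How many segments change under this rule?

/t/ before /g/ (velar) → [k]
1 segment changes.

1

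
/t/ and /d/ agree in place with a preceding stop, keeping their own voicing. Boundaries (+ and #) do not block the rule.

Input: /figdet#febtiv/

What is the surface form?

/d/ after /g/ (velar) → [g]
/t/ after /b/ (labial) → [p]

[figget#febpiv]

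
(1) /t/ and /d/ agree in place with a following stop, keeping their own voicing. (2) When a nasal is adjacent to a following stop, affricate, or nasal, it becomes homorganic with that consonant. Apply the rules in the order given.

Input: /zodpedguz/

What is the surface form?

Rule 1: /d/ before /p/ (labial) → [b]
Rule 1: /d/ before /g/ (velar) → [g]
After rule 1: zobpegguz
Rule 2: no segment meets the rule's conditions; no change.

[zobpegguz]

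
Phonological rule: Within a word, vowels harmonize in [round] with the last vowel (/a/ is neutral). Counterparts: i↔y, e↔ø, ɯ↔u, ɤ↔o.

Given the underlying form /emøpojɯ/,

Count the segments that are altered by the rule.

2

/ø/ harmonizes with /ɯ/ ([-round]) → [e]
/o/ harmonizes with /ɯ/ ([-round]) → [ɤ]
2 segments change.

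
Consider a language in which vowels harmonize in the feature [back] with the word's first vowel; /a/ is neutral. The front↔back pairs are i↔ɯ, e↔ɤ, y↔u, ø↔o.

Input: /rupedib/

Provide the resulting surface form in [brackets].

/e/ harmonizes with /u/ ([+back]) → [ɤ]
/i/ harmonizes with /u/ ([+back]) → [ɯ]

[rupɤdɯb]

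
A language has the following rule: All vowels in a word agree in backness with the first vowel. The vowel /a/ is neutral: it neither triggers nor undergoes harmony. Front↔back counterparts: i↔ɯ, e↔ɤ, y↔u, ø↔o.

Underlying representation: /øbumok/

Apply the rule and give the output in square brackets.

[øbymøk]

/u/ harmonizes with /ø/ ([-back]) → [y]
/o/ harmonizes with /ø/ ([-back]) → [ø]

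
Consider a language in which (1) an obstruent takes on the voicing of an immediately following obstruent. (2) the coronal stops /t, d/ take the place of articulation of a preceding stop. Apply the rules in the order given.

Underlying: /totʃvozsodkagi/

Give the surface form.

[todʒvossotkagi]

Rule 1: /tʃ/ before /v/ (voiced) → [dʒ]
Rule 1: /z/ before /s/ (voiceless) → [s]
Rule 1: /d/ before /k/ (voiceless) → [t]
After rule 1: todʒvossotkagi
Rule 2: no segment meets the rule's conditions; no change.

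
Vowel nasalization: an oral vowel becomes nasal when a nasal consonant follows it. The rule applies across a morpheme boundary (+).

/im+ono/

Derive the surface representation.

/i/ before nasal /m/ → [ĩ]
/o/ before nasal /n/ → [õ]

[ĩm+õno]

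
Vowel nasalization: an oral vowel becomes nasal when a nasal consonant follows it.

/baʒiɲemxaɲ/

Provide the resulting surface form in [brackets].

[baʒĩɲẽmxãɲ]

/i/ before nasal /ɲ/ → [ĩ]
/e/ before nasal /m/ → [ẽ]
/a/ before nasal /ɲ/ → [ã]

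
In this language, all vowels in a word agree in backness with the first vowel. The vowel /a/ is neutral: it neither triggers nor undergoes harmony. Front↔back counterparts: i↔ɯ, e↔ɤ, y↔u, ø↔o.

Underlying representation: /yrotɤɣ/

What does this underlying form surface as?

[yrøteɣ]

/o/ harmonizes with /y/ ([-back]) → [ø]
/ɤ/ harmonizes with /y/ ([-back]) → [e]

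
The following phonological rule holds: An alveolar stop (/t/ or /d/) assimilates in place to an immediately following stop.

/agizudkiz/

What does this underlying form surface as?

[agizugkiz]

/d/ before /k/ (velar) → [g]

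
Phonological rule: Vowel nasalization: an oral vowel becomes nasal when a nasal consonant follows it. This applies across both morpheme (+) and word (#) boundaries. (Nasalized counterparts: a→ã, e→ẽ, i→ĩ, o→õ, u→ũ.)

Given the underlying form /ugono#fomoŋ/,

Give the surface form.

/o/ before nasal /n/ → [õ]
/o/ before nasal /m/ → [õ]
/o/ before nasal /ŋ/ → [õ]

[ugõno#fõmõŋ]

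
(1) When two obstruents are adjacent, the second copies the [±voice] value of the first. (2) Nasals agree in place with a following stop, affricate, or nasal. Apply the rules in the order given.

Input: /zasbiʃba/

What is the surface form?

[zaspiʃpa]

Rule 1: /b/ after /s/ (voiceless) → [p]
Rule 1: /b/ after /ʃ/ (voiceless) → [p]
After rule 1: zaspiʃpa
Rule 2: no segment meets the rule's conditions; no change.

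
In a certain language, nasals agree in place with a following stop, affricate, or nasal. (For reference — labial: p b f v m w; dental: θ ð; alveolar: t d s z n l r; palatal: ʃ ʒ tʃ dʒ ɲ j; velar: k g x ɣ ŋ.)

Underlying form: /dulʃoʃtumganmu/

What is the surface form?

/m/ before /g/ (velar) → [ŋ]
/n/ before /m/ (labial) → [m]

[dulʃoʃtuŋgammu]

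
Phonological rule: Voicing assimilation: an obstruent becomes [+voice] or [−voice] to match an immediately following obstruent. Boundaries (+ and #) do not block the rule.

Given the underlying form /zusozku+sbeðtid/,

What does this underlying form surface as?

/z/ before /k/ (voiceless) → [s]
/s/ before /b/ (voiced) → [z]
/ð/ before /t/ (voiceless) → [θ]

[zusosku+zbeθtid]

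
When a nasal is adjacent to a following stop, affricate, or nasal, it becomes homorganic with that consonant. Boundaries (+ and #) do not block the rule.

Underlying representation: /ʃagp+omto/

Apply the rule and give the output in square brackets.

[ʃagp+onto]

/m/ before /t/ (alveolar) → [n]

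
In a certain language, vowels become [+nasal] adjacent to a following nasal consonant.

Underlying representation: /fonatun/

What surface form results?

[fõnatũn]

/o/ before nasal /n/ → [õ]
/u/ before nasal /n/ → [ũ]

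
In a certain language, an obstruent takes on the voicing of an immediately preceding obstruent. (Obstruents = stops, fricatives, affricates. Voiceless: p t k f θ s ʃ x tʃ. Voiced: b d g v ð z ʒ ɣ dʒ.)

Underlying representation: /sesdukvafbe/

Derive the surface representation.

/d/ after /s/ (voiceless) → [t]
/v/ after /k/ (voiceless) → [f]
/b/ after /f/ (voiceless) → [p]

[sestukfafpe]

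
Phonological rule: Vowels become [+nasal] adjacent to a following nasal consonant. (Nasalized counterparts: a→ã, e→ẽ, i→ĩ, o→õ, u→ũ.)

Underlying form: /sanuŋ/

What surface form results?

[sãnũŋ]

/a/ before nasal /n/ → [ã]
/u/ before nasal /ŋ/ → [ũ]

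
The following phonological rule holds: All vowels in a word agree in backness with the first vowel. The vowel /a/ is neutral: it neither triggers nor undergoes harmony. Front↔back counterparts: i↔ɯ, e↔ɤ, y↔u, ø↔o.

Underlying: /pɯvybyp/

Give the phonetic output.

/y/ harmonizes with /ɯ/ ([+back]) → [u]
/y/ harmonizes with /ɯ/ ([+back]) → [u]

[pɯvubup]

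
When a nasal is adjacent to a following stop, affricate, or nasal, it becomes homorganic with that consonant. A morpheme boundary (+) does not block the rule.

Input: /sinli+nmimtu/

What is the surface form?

/n/ before /m/ (labial) → [m]
/m/ before /t/ (alveolar) → [n]

[sinli+mmintu]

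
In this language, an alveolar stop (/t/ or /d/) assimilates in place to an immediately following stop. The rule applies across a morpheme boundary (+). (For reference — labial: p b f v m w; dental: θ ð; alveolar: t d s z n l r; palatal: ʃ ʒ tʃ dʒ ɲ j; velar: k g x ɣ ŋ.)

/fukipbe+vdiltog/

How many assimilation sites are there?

0

No segment meets the rule's conditions.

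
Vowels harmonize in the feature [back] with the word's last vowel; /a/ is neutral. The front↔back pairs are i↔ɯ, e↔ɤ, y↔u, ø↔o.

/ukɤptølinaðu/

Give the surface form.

[ukɤptolɯnaðu]

/ø/ harmonizes with /u/ ([+back]) → [o]
/i/ harmonizes with /u/ ([+back]) → [ɯ]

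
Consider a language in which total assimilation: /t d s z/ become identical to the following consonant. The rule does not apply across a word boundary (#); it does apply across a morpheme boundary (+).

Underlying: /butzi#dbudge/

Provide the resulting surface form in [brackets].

[buzzi#bbugge]

/t/ before /z/ → [z] (total assimilation)
/d/ before /b/ → [b] (total assimilation)
/d/ before /g/ → [g] (total assimilation)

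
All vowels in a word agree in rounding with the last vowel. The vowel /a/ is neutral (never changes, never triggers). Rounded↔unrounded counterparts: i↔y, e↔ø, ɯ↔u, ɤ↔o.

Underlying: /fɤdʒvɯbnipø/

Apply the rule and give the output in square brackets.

[fodʒvubnypø]

/ɤ/ harmonizes with /ø/ ([+round]) → [o]
/ɯ/ harmonizes with /ø/ ([+round]) → [u]
/i/ harmonizes with /ø/ ([+round]) → [y]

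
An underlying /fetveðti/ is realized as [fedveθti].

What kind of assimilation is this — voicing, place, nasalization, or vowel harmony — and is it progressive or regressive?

/t/→[d] /ð/→[θ].
Each target copies a feature from the following segment, so the direction is regressive.

voicing assimilation, regressive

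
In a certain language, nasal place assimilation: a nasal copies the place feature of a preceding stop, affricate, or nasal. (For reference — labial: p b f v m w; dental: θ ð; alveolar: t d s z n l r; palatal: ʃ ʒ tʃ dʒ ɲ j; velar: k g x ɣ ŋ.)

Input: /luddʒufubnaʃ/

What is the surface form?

[luddʒufubmaʃ]

/n/ after /b/ (labial) → [m]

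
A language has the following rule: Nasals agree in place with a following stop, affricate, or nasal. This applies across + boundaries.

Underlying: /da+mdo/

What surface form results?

[da+ndo]

/m/ before /d/ (alveolar) → [n]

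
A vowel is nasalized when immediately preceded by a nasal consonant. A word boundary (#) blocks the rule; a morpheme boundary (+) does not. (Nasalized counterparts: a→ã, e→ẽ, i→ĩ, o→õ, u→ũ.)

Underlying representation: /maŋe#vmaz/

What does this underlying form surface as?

[mãŋẽ#vmãz]

/a/ after nasal /m/ → [ã]
/e/ after nasal /ŋ/ → [ẽ]
/a/ after nasal /m/ → [ã]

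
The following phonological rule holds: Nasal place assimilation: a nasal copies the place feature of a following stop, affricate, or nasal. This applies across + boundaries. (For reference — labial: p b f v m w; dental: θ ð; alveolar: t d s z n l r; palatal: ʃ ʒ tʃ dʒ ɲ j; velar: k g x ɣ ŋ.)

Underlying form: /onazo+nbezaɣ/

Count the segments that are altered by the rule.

1

/n/ before /b/ (labial) → [m]
1 segment changes.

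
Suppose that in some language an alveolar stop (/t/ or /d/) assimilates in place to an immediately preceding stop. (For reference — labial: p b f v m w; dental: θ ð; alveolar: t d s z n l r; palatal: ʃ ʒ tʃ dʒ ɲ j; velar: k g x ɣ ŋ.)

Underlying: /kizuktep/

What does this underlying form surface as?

[kizukkep]

/t/ after /k/ (velar) → [k]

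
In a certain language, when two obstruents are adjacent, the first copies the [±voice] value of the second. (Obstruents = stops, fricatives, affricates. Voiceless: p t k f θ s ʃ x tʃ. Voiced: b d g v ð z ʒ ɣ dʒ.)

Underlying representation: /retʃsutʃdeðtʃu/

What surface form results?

/tʃ/ before /d/ (voiced) → [dʒ]
/ð/ before /tʃ/ (voiceless) → [θ]

[retʃsudʒdeθtʃu]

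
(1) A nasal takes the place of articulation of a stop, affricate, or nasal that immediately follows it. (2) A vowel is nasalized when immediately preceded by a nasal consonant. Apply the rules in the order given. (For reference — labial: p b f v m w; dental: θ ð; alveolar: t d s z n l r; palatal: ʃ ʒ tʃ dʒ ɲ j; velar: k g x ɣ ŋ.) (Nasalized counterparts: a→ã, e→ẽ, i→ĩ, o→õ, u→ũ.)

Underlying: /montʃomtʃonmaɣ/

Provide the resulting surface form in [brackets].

[mõɲtʃoɲtʃommãɣ]

Rule 1: /n/ before /tʃ/ (palatal) → [ɲ]
Rule 1: /m/ before /tʃ/ (palatal) → [ɲ]
Rule 1: /n/ before /m/ (labial) → [m]
After rule 1: moɲtʃoɲtʃommaɣ
Rule 2: /o/ after nasal /m/ → [õ]
Rule 2: /a/ after nasal /m/ → [ã]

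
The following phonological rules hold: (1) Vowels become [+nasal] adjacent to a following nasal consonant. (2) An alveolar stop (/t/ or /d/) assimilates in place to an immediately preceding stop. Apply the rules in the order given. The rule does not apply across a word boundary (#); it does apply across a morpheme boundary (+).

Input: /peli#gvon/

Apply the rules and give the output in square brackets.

[peli#gvõn]

Rule 1: /o/ before nasal /n/ → [õ]
After rule 1: peli#gvõn
Rule 2: no segment meets the rule's conditions; no change.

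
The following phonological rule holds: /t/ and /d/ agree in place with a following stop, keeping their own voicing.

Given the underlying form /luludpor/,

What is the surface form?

[lulubpor]

/d/ before /p/ (labial) → [b]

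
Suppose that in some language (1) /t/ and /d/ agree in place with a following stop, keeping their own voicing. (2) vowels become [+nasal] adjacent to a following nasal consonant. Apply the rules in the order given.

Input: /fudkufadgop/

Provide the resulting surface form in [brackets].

Rule 1: /d/ before /k/ (velar) → [g]
Rule 1: /d/ before /g/ (velar) → [g]
After rule 1: fugkufaggop
Rule 2: no segment meets the rule's conditions; no change.

[fugkufaggop]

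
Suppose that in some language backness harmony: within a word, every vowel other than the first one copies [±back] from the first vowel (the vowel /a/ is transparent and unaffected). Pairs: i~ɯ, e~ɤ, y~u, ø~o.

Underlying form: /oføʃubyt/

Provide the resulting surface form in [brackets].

/ø/ harmonizes with /o/ ([+back]) → [o]
/y/ harmonizes with /o/ ([+back]) → [u]

[ofoʃubut]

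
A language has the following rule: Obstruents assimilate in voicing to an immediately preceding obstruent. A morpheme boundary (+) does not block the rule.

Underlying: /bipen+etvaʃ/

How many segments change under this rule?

1

/v/ after /t/ (voiceless) → [f]
1 segment changes.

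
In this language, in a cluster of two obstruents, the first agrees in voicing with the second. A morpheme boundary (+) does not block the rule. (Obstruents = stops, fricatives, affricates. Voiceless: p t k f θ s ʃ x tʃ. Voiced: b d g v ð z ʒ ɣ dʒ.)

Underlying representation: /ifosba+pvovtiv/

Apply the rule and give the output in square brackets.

/s/ before /b/ (voiced) → [z]
/p/ before /v/ (voiced) → [b]
/v/ before /t/ (voiceless) → [f]

[ifozba+bvoftiv]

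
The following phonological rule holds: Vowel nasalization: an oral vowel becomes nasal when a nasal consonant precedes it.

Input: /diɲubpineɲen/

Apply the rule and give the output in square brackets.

/u/ after nasal /ɲ/ → [ũ]
/e/ after nasal /n/ → [ẽ]
/e/ after nasal /ɲ/ → [ẽ]

[diɲũbpinẽɲẽn]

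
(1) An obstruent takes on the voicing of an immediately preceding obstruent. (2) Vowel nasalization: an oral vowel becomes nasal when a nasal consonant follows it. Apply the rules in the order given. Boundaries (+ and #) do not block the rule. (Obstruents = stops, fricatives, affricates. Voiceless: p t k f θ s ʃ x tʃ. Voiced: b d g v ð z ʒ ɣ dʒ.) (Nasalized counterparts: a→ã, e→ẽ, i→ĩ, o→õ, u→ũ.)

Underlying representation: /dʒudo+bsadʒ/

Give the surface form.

[dʒudo+bzadʒ]

Rule 1: /s/ after /b/ (voiced) → [z]
After rule 1: dʒudo+bzadʒ
Rule 2: no segment meets the rule's conditions; no change.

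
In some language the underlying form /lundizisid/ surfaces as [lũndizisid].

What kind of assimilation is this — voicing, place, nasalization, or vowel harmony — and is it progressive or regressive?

nasalization, regressive

/u/→[ũ].
Each target copies a feature from the following segment, so the direction is regressive.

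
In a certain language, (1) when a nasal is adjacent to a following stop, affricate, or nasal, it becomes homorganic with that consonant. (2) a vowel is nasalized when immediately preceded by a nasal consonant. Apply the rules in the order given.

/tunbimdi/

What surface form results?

Rule 1: /n/ before /b/ (labial) → [m]
Rule 1: /m/ before /d/ (alveolar) → [n]
After rule 1: tumbindi
Rule 2: no segment meets the rule's conditions; no change.

[tumbindi]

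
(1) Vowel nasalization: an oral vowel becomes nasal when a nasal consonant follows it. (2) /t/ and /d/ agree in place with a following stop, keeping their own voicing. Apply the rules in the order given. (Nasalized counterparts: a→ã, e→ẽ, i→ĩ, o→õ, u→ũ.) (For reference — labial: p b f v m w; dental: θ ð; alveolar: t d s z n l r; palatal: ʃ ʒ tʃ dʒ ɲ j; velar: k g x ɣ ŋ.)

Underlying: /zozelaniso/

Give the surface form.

Rule 1: /a/ before nasal /n/ → [ã]
After rule 1: zozelãniso
Rule 2: no segment meets the rule's conditions; no change.

[zozelãniso]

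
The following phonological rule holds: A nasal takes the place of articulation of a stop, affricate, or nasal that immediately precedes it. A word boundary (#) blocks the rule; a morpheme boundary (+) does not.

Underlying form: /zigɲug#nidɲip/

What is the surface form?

[zigŋug#nidnip]

/ɲ/ after /g/ (velar) → [ŋ]
/ɲ/ after /d/ (alveolar) → [n]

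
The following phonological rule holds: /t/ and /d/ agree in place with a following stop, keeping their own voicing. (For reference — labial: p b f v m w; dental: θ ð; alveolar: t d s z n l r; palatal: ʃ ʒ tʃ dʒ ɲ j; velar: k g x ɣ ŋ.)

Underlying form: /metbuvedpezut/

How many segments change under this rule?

2

/t/ before /b/ (labial) → [p]
/d/ before /p/ (labial) → [b]
2 segments change.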